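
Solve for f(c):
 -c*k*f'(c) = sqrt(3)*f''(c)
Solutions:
 f(c) = Piecewise((-sqrt(2)*3^(1/4)*sqrt(pi)*C1*erf(sqrt(2)*3^(3/4)*c*sqrt(k)/6)/(2*sqrt(k)) - C2, (k > 0) | (k < 0)), (-C1*c - C2, True))


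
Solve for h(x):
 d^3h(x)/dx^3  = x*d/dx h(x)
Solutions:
 h(x) = C1 + Integral(C2*airyai(x) + C3*airybi(x), x)


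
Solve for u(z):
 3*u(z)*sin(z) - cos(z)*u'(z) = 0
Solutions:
 u(z) = C1/cos(z)^3


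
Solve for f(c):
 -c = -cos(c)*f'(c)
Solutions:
 f(c) = C1 + Integral(c/cos(c), c)


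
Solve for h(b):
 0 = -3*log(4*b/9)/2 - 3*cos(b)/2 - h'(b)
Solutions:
 h(b) = C1 - 3*b*log(b)/2 - 3*b*log(2) + 3*b/2 + 3*b*log(3) - 3*sin(b)/2


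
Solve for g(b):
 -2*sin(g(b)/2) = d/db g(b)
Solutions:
 g(b) = -2*acos((-C1 - exp(2*b))/(C1 - exp(2*b))) + 4*pi
 g(b) = 2*acos((-C1 - exp(2*b))/(C1 - exp(2*b)))


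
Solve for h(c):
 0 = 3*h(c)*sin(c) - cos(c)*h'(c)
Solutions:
 h(c) = C1/cos(c)^3


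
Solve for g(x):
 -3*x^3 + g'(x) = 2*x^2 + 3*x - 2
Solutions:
 g(x) = C1 + 3*x^4/4 + 2*x^3/3 + 3*x^2/2 - 2*x


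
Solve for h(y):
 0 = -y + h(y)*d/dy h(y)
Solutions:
 h(y) = -sqrt(C1 + y^2)
 h(y) = sqrt(C1 + y^2)


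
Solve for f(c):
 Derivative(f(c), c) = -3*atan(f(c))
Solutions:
 Integral(1/atan(_y), (_y, f(c))) = C1 - 3*c


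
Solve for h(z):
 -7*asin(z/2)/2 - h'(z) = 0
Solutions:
 h(z) = C1 - 7*z*asin(z/2)/2 - 7*sqrt(4 - z^2)/2


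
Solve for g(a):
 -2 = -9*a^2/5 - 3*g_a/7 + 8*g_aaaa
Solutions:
 g(a) = C1 + C4*exp(3^(1/3)*7^(2/3)*a/14) - 7*a^3/5 + 14*a/3 + (C2*sin(3^(5/6)*7^(2/3)*a/28) + C3*cos(3^(5/6)*7^(2/3)*a/28))*exp(-3^(1/3)*7^(2/3)*a/28)


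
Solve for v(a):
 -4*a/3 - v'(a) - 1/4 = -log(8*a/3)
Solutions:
 v(a) = C1 - 2*a^2/3 + a*log(a) - 5*a/4 + a*log(8/3)


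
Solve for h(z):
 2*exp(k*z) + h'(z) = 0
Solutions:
 h(z) = C1 - 2*exp(k*z)/k


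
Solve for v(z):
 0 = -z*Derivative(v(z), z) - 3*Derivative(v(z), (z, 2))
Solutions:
 v(z) = C1 + C2*erf(sqrt(6)*z/6)


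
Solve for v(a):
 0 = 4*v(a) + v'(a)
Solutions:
 v(a) = C1*exp(-4*a)


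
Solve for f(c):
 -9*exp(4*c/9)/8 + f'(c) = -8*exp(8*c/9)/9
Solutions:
 f(c) = C1 + 81*exp(4*c/9)/32 - exp(c)^(8/9)


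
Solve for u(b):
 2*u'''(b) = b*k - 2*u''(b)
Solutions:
 u(b) = C1 + C2*b + C3*exp(-b) + b^3*k/12 - b^2*k/4


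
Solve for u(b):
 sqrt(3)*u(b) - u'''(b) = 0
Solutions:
 u(b) = C3*exp(3^(1/6)*b) + (C1*sin(3^(2/3)*b/2) + C2*cos(3^(2/3)*b/2))*exp(-3^(1/6)*b/2)


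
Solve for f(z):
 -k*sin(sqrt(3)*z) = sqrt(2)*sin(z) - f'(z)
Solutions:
 f(z) = C1 - sqrt(3)*k*cos(sqrt(3)*z)/3 - sqrt(2)*cos(z)


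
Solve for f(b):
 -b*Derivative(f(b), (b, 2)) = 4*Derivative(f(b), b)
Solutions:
 f(b) = C1 + C2/b^3


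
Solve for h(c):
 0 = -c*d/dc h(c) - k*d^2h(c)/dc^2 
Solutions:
 h(c) = C1 + C2*sqrt(k)*erf(sqrt(2)*c*sqrt(1/k)/2)


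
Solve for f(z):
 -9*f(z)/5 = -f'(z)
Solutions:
 f(z) = C1*exp(9*z/5)


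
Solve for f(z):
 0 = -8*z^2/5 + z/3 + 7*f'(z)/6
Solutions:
 f(z) = C1 + 16*z^3/35 - z^2/7


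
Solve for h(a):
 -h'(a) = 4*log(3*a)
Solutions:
 h(a) = C1 - 4*a*log(a) - a*log(81) + 4*a


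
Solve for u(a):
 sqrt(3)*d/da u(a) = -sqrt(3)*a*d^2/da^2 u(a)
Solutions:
 u(a) = C1 + C2*log(a)


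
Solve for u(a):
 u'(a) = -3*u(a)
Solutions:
 u(a) = C1*exp(-3*a)


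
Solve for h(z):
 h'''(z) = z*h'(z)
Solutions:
 h(z) = C1 + Integral(C2*airyai(z) + C3*airybi(z), z)


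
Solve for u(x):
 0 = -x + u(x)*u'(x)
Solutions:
 u(x) = -sqrt(C1 + x^2)
 u(x) = sqrt(C1 + x^2)


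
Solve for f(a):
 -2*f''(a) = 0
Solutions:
 f(a) = C1 + C2*a


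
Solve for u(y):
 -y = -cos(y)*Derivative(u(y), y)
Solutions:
 u(y) = C1 + Integral(y/cos(y), y)


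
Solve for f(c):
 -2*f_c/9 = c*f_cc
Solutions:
 f(c) = C1 + C2*c^(7/9)


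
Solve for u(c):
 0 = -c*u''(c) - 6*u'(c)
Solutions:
 u(c) = C1 + C2/c^5


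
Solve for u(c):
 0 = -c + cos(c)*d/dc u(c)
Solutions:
 u(c) = C1 + Integral(c/cos(c), c)


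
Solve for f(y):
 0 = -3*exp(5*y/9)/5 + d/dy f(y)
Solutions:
 f(y) = C1 + 27*exp(5*y/9)/25


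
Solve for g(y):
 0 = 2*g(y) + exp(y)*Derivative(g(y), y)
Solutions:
 g(y) = C1*exp(2*exp(-y))


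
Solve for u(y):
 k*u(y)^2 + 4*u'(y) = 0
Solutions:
 u(y) = 4/(C1 + k*y)


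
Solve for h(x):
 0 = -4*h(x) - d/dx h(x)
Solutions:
 h(x) = C1*exp(-4*x)


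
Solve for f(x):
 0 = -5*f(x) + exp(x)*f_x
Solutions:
 f(x) = C1*exp(-5*exp(-x))


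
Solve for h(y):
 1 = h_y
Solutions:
 h(y) = C1 + y


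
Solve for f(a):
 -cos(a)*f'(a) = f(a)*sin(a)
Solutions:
 f(a) = C1*cos(a)


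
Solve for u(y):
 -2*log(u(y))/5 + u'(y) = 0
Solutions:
 li(u(y)) = C1 + 2*y/5


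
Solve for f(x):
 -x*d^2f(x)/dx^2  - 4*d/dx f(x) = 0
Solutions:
 f(x) = C1 + C2/x^3


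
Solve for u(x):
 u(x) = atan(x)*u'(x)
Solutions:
 u(x) = C1*exp(Integral(1/atan(x), x))


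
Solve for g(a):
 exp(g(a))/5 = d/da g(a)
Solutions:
 g(a) = log(-1/(C1 + a)) + log(5)


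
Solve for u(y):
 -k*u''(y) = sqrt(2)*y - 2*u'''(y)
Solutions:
 u(y) = C1 + C2*y + C3*exp(k*y/2) - sqrt(2)*y^3/(6*k) - sqrt(2)*y^2/k^2


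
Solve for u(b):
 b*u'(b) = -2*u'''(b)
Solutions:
 u(b) = C1 + Integral(C2*airyai(-2^(2/3)*b/2) + C3*airybi(-2^(2/3)*b/2), b)


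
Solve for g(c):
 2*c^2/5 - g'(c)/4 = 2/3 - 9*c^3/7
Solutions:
 g(c) = C1 + 9*c^4/7 + 8*c^3/15 - 8*c/3


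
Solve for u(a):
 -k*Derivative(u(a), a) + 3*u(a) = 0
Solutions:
 u(a) = C1*exp(3*a/k)


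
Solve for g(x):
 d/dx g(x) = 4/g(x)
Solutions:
 g(x) = -sqrt(C1 + 8*x)
 g(x) = sqrt(C1 + 8*x)


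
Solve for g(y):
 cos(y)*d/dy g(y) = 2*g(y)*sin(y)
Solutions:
 g(y) = C1/cos(y)^2


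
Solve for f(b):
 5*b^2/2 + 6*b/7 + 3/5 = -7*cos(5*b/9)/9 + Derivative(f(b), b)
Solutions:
 f(b) = C1 + 5*b^3/6 + 3*b^2/7 + 3*b/5 + 7*sin(5*b/9)/5


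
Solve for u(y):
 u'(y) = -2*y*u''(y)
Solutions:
 u(y) = C1 + C2*sqrt(y)


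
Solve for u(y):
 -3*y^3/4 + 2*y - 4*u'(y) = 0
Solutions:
 u(y) = C1 - 3*y^4/64 + y^2/4


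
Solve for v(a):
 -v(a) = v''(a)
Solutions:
 v(a) = C1*sin(a) + C2*cos(a)


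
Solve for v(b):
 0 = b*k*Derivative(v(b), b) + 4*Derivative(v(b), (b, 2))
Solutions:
 v(b) = Piecewise((-sqrt(2)*sqrt(pi)*C1*erf(sqrt(2)*b*sqrt(k)/4)/sqrt(k) - C2, (k > 0) | (k < 0)), (-C1*b - C2, True))


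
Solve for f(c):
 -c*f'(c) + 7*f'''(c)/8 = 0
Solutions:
 f(c) = C1 + Integral(C2*airyai(2*7^(2/3)*c/7) + C3*airybi(2*7^(2/3)*c/7), c)


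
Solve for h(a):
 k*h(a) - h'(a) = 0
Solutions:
 h(a) = C1*exp(a*k)


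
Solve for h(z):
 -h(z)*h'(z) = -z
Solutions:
 h(z) = -sqrt(C1 + z^2)
 h(z) = sqrt(C1 + z^2)


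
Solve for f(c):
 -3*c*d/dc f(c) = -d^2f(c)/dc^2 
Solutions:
 f(c) = C1 + C2*erfi(sqrt(6)*c/2)


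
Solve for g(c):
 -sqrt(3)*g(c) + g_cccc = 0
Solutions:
 g(c) = C1*exp(-3^(1/8)*c) + C2*exp(3^(1/8)*c) + C3*sin(3^(1/8)*c) + C4*cos(3^(1/8)*c)


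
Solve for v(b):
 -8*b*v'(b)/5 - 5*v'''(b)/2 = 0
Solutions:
 v(b) = C1 + Integral(C2*airyai(-2*10^(1/3)*b/5) + C3*airybi(-2*10^(1/3)*b/5), b)


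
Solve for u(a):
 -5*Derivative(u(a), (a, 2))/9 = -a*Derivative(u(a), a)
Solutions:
 u(a) = C1 + C2*erfi(3*sqrt(10)*a/10)


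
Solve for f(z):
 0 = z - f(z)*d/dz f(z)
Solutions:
 f(z) = -sqrt(C1 + z^2)
 f(z) = sqrt(C1 + z^2)


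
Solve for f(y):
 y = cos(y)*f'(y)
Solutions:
 f(y) = C1 + Integral(y/cos(y), y)


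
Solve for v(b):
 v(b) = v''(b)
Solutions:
 v(b) = C1*exp(-b) + C2*exp(b)


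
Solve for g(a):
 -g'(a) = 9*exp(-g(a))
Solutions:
 g(a) = log(C1 - 9*a)


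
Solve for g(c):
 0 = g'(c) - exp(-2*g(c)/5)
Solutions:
 g(c) = 5*log(-sqrt(C1 + c)) - 5*log(5) + 5*log(10)/2
 g(c) = 5*log(C1 + c)/2 - 5*log(5) + 5*log(10)/2


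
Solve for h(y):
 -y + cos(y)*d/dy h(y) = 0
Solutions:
 h(y) = C1 + Integral(y/cos(y), y)


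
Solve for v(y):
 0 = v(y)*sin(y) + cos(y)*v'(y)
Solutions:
 v(y) = C1*cos(y)


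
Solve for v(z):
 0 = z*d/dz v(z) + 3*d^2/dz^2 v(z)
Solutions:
 v(z) = C1 + C2*erf(sqrt(6)*z/6)


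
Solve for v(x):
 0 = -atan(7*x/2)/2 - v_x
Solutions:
 v(x) = C1 - x*atan(7*x/2)/2 + log(49*x^2 + 4)/14


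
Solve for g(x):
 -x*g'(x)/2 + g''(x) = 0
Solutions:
 g(x) = C1 + C2*erfi(x/2)


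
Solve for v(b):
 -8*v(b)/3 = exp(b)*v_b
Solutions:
 v(b) = C1*exp(8*exp(-b)/3)


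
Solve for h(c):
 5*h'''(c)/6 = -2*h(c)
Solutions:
 h(c) = C3*exp(c*(-12^(1/3)*5^(2/3) + 3*10^(2/3)*3^(1/3))/20)*sin(10^(2/3)*3^(5/6)*c/10) + C4*exp(c*(-12^(1/3)*5^(2/3) + 3*10^(2/3)*3^(1/3))/20)*cos(10^(2/3)*3^(5/6)*c/10) + C5*exp(-c*(12^(1/3)*5^(2/3) + 3*10^(2/3)*3^(1/3))/20) + (C1*sin(10^(2/3)*3^(5/6)*c/10) + C2*cos(10^(2/3)*3^(5/6)*c/10))*exp(12^(1/3)*5^(2/3)*c/10)


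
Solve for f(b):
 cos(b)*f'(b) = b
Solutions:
 f(b) = C1 + Integral(b/cos(b), b)


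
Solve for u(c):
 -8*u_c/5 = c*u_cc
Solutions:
 u(c) = C1 + C2/c^(3/5)


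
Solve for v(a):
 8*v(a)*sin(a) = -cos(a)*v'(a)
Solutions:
 v(a) = C1*cos(a)^8


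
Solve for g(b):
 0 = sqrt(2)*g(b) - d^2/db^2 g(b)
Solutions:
 g(b) = C1*exp(-2^(1/4)*b) + C2*exp(2^(1/4)*b)


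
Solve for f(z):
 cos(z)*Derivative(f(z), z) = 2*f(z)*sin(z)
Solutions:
 f(z) = C1/cos(z)^2


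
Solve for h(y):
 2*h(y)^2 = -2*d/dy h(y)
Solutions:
 h(y) = 1/(C1 + y)


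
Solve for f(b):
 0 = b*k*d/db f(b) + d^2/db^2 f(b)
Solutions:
 f(b) = Piecewise((-sqrt(2)*sqrt(pi)*C1*erf(sqrt(2)*b*sqrt(k)/2)/(2*sqrt(k)) - C2, (k > 0) | (k < 0)), (-C1*b - C2, True))


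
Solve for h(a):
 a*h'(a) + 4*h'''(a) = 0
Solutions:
 h(a) = C1 + Integral(C2*airyai(-2^(1/3)*a/2) + C3*airybi(-2^(1/3)*a/2), a)


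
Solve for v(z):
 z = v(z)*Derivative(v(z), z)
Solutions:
 v(z) = -sqrt(C1 + z^2)
 v(z) = sqrt(C1 + z^2)


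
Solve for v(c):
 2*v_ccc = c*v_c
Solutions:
 v(c) = C1 + Integral(C2*airyai(2^(2/3)*c/2) + C3*airybi(2^(2/3)*c/2), c)


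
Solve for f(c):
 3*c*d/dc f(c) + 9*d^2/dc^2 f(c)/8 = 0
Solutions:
 f(c) = C1 + C2*erf(2*sqrt(3)*c/3)


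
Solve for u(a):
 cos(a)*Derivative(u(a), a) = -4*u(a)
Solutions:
 u(a) = C1*(sin(a)^2 - 2*sin(a) + 1)/(sin(a)^2 + 2*sin(a) + 1)


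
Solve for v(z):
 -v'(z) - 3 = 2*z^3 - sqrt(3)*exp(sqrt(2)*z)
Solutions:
 v(z) = C1 - z^4/2 - 3*z + sqrt(6)*exp(sqrt(2)*z)/2


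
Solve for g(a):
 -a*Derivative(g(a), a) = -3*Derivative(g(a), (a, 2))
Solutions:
 g(a) = C1 + C2*erfi(sqrt(6)*a/6)


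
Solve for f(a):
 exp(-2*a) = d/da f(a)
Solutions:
 f(a) = C1 - exp(-2*a)/2


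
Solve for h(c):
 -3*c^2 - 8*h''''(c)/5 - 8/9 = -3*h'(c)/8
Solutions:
 h(c) = C1 + C4*exp(15^(1/3)*c/4) + 8*c^3/3 + 64*c/27 + (C2*sin(3^(5/6)*5^(1/3)*c/8) + C3*cos(3^(5/6)*5^(1/3)*c/8))*exp(-15^(1/3)*c/8)


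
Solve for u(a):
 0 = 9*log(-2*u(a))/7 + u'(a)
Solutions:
 7*Integral(1/(log(-_y) + log(2)), (_y, u(a)))/9 = C1 - a


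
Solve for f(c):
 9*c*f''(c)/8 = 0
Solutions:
 f(c) = C1 + C2*c


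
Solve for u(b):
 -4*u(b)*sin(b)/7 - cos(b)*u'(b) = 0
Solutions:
 u(b) = C1*cos(b)^(4/7)


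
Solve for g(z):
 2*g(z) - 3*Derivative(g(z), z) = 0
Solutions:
 g(z) = C1*exp(2*z/3)


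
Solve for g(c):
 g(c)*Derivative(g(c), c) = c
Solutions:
 g(c) = -sqrt(C1 + c^2)
 g(c) = sqrt(C1 + c^2)


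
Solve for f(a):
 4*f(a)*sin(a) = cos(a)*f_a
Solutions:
 f(a) = C1/cos(a)^4


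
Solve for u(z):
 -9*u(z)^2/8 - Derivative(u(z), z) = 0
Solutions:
 u(z) = 8/(C1 + 9*z)


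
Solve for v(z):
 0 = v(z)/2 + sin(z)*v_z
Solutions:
 v(z) = C1*(cos(z) + 1)^(1/4)/(cos(z) - 1)^(1/4)


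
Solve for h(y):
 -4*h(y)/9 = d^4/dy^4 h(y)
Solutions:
 h(y) = (C1*sin(sqrt(3)*y/3) + C2*cos(sqrt(3)*y/3))*exp(-sqrt(3)*y/3) + (C3*sin(sqrt(3)*y/3) + C4*cos(sqrt(3)*y/3))*exp(sqrt(3)*y/3)


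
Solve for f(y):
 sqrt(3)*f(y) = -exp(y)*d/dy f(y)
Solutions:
 f(y) = C1*exp(sqrt(3)*exp(-y))


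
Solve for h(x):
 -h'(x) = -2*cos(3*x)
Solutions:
 h(x) = C1 + 2*sin(3*x)/3


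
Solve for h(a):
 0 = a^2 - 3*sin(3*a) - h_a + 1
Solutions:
 h(a) = C1 + a^3/3 + a + cos(3*a)


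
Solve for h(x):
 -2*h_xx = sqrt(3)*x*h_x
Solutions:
 h(x) = C1 + C2*erf(3^(1/4)*x/2)


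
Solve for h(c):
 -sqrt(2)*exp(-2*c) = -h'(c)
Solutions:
 h(c) = C1 - sqrt(2)*exp(-2*c)/2


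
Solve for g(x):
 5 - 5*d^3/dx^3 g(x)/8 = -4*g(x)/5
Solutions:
 g(x) = C3*exp(2*2^(2/3)*5^(1/3)*x/5) + (C1*sin(2^(2/3)*sqrt(3)*5^(1/3)*x/5) + C2*cos(2^(2/3)*sqrt(3)*5^(1/3)*x/5))*exp(-2^(2/3)*5^(1/3)*x/5) - 25/4


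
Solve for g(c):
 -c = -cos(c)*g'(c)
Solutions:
 g(c) = C1 + Integral(c/cos(c), c)


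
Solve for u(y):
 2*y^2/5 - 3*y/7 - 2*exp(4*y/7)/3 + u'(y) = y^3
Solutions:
 u(y) = C1 + y^4/4 - 2*y^3/15 + 3*y^2/14 + 7*exp(4*y/7)/6


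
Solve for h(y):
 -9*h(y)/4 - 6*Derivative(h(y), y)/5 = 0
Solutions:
 h(y) = C1*exp(-15*y/8)


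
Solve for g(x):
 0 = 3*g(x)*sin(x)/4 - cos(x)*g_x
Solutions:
 g(x) = C1/cos(x)^(3/4)


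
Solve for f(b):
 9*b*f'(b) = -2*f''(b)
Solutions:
 f(b) = C1 + C2*erf(3*b/2)


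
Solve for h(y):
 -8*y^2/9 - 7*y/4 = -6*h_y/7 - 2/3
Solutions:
 h(y) = C1 + 28*y^3/81 + 49*y^2/48 - 7*y/9


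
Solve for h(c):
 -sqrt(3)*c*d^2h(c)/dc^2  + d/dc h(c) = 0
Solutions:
 h(c) = C1 + C2*c^(sqrt(3)/3 + 1)


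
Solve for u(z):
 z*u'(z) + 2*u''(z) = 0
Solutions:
 u(z) = C1 + C2*erf(z/2)


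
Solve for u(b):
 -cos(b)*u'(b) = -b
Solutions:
 u(b) = C1 + Integral(b/cos(b), b)


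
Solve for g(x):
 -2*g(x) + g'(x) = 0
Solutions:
 g(x) = C1*exp(2*x)


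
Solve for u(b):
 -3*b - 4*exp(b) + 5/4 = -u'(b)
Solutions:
 u(b) = C1 + 3*b^2/2 - 5*b/4 + 4*exp(b)


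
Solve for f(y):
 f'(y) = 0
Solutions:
 f(y) = C1


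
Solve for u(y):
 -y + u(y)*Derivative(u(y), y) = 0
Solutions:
 u(y) = -sqrt(C1 + y^2)
 u(y) = sqrt(C1 + y^2)


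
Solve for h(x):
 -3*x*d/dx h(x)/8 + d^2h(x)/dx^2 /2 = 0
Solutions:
 h(x) = C1 + C2*erfi(sqrt(6)*x/4)


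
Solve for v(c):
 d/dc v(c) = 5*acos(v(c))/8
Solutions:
 Integral(1/acos(_y), (_y, v(c))) = C1 + 5*c/8


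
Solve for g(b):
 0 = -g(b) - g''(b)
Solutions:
 g(b) = C1*sin(b) + C2*cos(b)


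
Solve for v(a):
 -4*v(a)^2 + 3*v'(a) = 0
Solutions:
 v(a) = -3/(C1 + 4*a)


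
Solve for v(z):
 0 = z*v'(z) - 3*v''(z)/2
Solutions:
 v(z) = C1 + C2*erfi(sqrt(3)*z/3)


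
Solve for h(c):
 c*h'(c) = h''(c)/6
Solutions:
 h(c) = C1 + C2*erfi(sqrt(3)*c)


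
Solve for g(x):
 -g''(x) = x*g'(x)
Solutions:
 g(x) = C1 + C2*erf(sqrt(2)*x/2)


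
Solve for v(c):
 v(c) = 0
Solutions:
 v(c) = 0


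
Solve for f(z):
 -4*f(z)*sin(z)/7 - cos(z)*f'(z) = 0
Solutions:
 f(z) = C1*cos(z)^(4/7)


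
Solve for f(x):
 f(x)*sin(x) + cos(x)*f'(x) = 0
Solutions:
 f(x) = C1*cos(x)


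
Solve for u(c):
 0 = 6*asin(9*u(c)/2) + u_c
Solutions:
 Integral(1/asin(9*_y/2), (_y, u(c))) = C1 - 6*c


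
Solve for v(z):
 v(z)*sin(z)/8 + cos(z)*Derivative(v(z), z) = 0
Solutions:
 v(z) = C1*cos(z)^(1/8)


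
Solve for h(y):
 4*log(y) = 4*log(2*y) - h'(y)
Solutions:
 h(y) = C1 + 4*y*log(2)


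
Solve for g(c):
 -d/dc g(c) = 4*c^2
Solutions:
 g(c) = C1 - 4*c^3/3


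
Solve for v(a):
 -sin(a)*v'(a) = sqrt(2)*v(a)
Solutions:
 v(a) = C1*(cos(a) + 1)^(sqrt(2)/2)/(cos(a) - 1)^(sqrt(2)/2)


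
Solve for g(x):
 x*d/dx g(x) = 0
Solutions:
 g(x) = C1


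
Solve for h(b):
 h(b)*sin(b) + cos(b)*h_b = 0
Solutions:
 h(b) = C1*cos(b)


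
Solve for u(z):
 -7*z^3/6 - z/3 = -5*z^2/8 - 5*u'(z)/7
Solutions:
 u(z) = C1 + 49*z^4/120 - 7*z^3/24 + 7*z^2/30


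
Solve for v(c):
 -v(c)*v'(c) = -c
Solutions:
 v(c) = -sqrt(C1 + c^2)
 v(c) = sqrt(C1 + c^2)


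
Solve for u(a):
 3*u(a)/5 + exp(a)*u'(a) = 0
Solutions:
 u(a) = C1*exp(3*exp(-a)/5)


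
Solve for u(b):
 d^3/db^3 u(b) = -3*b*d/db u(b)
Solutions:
 u(b) = C1 + Integral(C2*airyai(-3^(1/3)*b) + C3*airybi(-3^(1/3)*b), b)


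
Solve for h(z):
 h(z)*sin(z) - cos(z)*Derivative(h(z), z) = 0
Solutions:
 h(z) = C1/cos(z)


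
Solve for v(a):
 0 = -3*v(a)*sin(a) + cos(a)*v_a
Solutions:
 v(a) = C1/cos(a)^3


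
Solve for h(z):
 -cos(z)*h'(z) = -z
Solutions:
 h(z) = C1 + Integral(z/cos(z), z)


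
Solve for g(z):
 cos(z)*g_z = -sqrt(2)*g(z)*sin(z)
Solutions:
 g(z) = C1*cos(z)^(sqrt(2))


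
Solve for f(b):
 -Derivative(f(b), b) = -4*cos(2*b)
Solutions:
 f(b) = C1 + 2*sin(2*b)


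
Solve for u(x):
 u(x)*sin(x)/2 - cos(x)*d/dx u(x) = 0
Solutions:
 u(x) = C1/sqrt(cos(x))


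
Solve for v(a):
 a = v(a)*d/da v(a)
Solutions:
 v(a) = -sqrt(C1 + a^2)
 v(a) = sqrt(C1 + a^2)


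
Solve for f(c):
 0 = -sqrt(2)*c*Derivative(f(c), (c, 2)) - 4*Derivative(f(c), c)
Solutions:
 f(c) = C1 + C2*c^(1 - 2*sqrt(2))


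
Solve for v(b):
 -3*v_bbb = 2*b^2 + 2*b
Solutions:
 v(b) = C1 + C2*b + C3*b^2 - b^5/90 - b^4/36


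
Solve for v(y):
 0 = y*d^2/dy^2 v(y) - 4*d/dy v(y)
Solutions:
 v(y) = C1 + C2*y^5


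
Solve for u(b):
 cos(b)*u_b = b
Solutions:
 u(b) = C1 + Integral(b/cos(b), b)


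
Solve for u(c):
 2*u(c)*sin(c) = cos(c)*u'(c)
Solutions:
 u(c) = C1/cos(c)^2


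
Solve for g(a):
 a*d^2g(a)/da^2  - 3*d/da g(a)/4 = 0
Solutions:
 g(a) = C1 + C2*a^(7/4)


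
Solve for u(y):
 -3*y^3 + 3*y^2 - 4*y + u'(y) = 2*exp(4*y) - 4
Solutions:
 u(y) = C1 + 3*y^4/4 - y^3 + 2*y^2 - 4*y + exp(4*y)/2


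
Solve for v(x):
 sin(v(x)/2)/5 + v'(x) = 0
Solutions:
 x/5 + log(cos(v(x)/2) - 1) - log(cos(v(x)/2) + 1) = C1


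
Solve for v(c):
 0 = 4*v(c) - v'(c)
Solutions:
 v(c) = C1*exp(4*c)


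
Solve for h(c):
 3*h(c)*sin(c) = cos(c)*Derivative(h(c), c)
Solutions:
 h(c) = C1/cos(c)^3


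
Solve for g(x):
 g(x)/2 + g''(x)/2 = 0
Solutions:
 g(x) = C1*sin(x) + C2*cos(x)


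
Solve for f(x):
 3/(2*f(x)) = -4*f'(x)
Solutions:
 f(x) = -sqrt(C1 - 3*x)/2
 f(x) = sqrt(C1 - 3*x)/2


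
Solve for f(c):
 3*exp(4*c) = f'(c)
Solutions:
 f(c) = C1 + 3*exp(4*c)/4


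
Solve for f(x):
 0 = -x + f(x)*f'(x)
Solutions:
 f(x) = -sqrt(C1 + x^2)
 f(x) = sqrt(C1 + x^2)


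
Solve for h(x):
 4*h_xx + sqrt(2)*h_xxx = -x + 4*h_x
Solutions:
 h(x) = C1 + C2*exp(sqrt(2)*x*(-1 + sqrt(1 + sqrt(2)))) + C3*exp(-sqrt(2)*x*(1 + sqrt(1 + sqrt(2)))) + x^2/8 + x/4


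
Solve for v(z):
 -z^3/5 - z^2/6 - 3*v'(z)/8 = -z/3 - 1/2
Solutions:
 v(z) = C1 - 2*z^4/15 - 4*z^3/27 + 4*z^2/9 + 4*z/3


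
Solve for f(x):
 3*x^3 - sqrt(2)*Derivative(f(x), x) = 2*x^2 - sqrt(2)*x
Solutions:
 f(x) = C1 + 3*sqrt(2)*x^4/8 - sqrt(2)*x^3/3 + x^2/2


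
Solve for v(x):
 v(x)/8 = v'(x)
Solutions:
 v(x) = C1*exp(x/8)


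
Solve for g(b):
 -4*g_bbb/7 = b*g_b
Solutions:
 g(b) = C1 + Integral(C2*airyai(-14^(1/3)*b/2) + C3*airybi(-14^(1/3)*b/2), b)


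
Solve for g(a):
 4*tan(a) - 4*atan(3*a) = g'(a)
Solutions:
 g(a) = C1 - 4*a*atan(3*a) + 2*log(9*a^2 + 1)/3 - 4*log(cos(a))


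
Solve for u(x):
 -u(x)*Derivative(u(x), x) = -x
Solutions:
 u(x) = -sqrt(C1 + x^2)
 u(x) = sqrt(C1 + x^2)


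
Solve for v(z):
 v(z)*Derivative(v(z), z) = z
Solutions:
 v(z) = -sqrt(C1 + z^2)
 v(z) = sqrt(C1 + z^2)


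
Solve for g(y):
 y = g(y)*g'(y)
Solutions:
 g(y) = -sqrt(C1 + y^2)
 g(y) = sqrt(C1 + y^2)


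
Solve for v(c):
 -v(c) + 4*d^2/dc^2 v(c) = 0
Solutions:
 v(c) = C1*exp(-c/2) + C2*exp(c/2)


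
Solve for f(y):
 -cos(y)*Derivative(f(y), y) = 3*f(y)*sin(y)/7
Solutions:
 f(y) = C1*cos(y)^(3/7)


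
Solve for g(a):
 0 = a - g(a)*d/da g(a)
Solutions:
 g(a) = -sqrt(C1 + a^2)
 g(a) = sqrt(C1 + a^2)


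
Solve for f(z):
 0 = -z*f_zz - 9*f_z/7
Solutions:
 f(z) = C1 + C2/z^(2/7)


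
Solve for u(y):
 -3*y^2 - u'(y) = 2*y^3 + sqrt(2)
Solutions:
 u(y) = C1 - y^4/2 - y^3 - sqrt(2)*y


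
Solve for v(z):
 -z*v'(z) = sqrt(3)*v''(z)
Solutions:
 v(z) = C1 + C2*erf(sqrt(2)*3^(3/4)*z/6)


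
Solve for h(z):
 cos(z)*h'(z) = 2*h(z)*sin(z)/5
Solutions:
 h(z) = C1/cos(z)^(2/5)


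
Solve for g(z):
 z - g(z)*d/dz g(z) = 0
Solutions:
 g(z) = -sqrt(C1 + z^2)
 g(z) = sqrt(C1 + z^2)


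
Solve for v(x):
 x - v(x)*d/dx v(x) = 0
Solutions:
 v(x) = -sqrt(C1 + x^2)
 v(x) = sqrt(C1 + x^2)


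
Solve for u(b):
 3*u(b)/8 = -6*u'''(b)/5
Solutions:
 u(b) = C3*exp(-2^(2/3)*5^(1/3)*b/4) + (C1*sin(2^(2/3)*sqrt(3)*5^(1/3)*b/8) + C2*cos(2^(2/3)*sqrt(3)*5^(1/3)*b/8))*exp(2^(2/3)*5^(1/3)*b/8)


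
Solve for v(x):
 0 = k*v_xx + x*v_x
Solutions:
 v(x) = C1 + C2*sqrt(k)*erf(sqrt(2)*x*sqrt(1/k)/2)


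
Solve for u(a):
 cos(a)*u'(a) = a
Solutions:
 u(a) = C1 + Integral(a/cos(a), a)


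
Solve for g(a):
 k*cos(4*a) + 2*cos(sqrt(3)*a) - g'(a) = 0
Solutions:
 g(a) = C1 + k*sin(4*a)/4 + 2*sqrt(3)*sin(sqrt(3)*a)/3


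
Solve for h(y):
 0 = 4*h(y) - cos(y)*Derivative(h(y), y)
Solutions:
 h(y) = C1*(sin(y)^2 + 2*sin(y) + 1)/(sin(y)^2 - 2*sin(y) + 1)


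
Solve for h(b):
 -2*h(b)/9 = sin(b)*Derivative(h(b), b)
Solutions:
 h(b) = C1*(cos(b) + 1)^(1/9)/(cos(b) - 1)^(1/9)


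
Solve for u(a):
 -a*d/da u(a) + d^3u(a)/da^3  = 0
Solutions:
 u(a) = C1 + Integral(C2*airyai(a) + C3*airybi(a), a)


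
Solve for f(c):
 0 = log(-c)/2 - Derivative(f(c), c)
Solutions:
 f(c) = C1 + c*log(-c)/2 - c/2


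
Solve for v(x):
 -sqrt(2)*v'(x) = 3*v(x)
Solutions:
 v(x) = C1*exp(-3*sqrt(2)*x/2)


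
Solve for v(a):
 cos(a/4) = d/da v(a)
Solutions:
 v(a) = C1 + 4*sin(a/4)


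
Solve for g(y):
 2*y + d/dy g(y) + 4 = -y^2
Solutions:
 g(y) = C1 - y^3/3 - y^2 - 4*y


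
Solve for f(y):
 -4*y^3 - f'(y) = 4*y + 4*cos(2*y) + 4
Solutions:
 f(y) = C1 - y^4 - 2*y^2 - 4*y - 2*sin(2*y)


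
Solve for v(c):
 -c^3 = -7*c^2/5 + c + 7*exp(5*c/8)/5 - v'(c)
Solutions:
 v(c) = C1 + c^4/4 - 7*c^3/15 + c^2/2 + 56*exp(5*c/8)/25


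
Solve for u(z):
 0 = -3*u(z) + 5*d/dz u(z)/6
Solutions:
 u(z) = C1*exp(18*z/5)


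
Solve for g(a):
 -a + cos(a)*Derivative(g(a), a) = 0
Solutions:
 g(a) = C1 + Integral(a/cos(a), a)


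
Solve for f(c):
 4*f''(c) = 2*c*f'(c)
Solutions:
 f(c) = C1 + C2*erfi(c/2)


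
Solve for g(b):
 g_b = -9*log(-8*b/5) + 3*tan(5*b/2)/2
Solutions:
 g(b) = C1 - 9*b*log(-b) - 27*b*log(2) + 9*b + 9*b*log(5) - 3*log(cos(5*b/2))/5


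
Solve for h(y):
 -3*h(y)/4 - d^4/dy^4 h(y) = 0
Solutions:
 h(y) = (C1*sin(3^(1/4)*y/2) + C2*cos(3^(1/4)*y/2))*exp(-3^(1/4)*y/2) + (C3*sin(3^(1/4)*y/2) + C4*cos(3^(1/4)*y/2))*exp(3^(1/4)*y/2)


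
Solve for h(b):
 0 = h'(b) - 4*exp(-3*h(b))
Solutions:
 h(b) = log(C1 + 12*b)/3
 h(b) = log((-3^(1/3) - 3^(5/6)*I)*(C1 + 4*b)^(1/3)/2)
 h(b) = log((-3^(1/3) + 3^(5/6)*I)*(C1 + 4*b)^(1/3)/2)


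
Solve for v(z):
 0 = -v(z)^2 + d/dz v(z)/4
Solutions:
 v(z) = -1/(C1 + 4*z)


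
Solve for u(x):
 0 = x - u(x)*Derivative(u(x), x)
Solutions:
 u(x) = -sqrt(C1 + x^2)
 u(x) = sqrt(C1 + x^2)


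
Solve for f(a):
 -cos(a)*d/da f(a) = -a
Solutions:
 f(a) = C1 + Integral(a/cos(a), a)


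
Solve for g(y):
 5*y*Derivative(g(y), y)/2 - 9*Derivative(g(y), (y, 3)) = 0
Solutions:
 g(y) = C1 + Integral(C2*airyai(60^(1/3)*y/6) + C3*airybi(60^(1/3)*y/6), y)


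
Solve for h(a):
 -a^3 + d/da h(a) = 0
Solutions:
 h(a) = C1 + a^4/4


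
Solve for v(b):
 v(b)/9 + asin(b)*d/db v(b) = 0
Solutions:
 v(b) = C1*exp(-Integral(1/asin(b), b)/9)


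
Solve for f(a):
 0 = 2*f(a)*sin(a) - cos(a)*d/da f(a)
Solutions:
 f(a) = C1/cos(a)^2


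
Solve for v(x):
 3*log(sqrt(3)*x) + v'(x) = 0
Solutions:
 v(x) = C1 - 3*x*log(x) - 3*x*log(3)/2 + 3*x


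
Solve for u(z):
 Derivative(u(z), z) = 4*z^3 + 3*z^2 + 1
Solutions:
 u(z) = C1 + z^4 + z^3 + z


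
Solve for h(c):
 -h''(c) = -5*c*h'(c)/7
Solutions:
 h(c) = C1 + C2*erfi(sqrt(70)*c/14)


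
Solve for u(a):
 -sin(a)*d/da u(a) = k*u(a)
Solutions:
 u(a) = C1*exp(k*(-log(cos(a) - 1) + log(cos(a) + 1))/2)


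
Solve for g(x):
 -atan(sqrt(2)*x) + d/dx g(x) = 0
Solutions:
 g(x) = C1 + x*atan(sqrt(2)*x) - sqrt(2)*log(2*x^2 + 1)/4


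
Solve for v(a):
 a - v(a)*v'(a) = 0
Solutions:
 v(a) = -sqrt(C1 + a^2)
 v(a) = sqrt(C1 + a^2)


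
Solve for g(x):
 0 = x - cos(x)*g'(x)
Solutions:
 g(x) = C1 + Integral(x/cos(x), x)


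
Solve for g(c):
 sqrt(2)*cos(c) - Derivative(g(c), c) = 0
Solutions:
 g(c) = C1 + sqrt(2)*sin(c)


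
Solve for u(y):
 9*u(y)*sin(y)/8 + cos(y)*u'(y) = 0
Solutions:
 u(y) = C1*cos(y)^(9/8)


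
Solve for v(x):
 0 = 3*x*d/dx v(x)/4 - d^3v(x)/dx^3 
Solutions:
 v(x) = C1 + Integral(C2*airyai(6^(1/3)*x/2) + C3*airybi(6^(1/3)*x/2), x)


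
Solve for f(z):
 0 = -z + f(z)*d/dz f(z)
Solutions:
 f(z) = -sqrt(C1 + z^2)
 f(z) = sqrt(C1 + z^2)


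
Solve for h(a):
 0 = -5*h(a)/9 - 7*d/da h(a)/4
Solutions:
 h(a) = C1*exp(-20*a/63)


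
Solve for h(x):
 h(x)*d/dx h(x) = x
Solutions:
 h(x) = -sqrt(C1 + x^2)
 h(x) = sqrt(C1 + x^2)


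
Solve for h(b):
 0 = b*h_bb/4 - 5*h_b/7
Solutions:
 h(b) = C1 + C2*b^(27/7)


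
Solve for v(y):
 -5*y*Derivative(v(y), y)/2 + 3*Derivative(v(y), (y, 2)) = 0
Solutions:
 v(y) = C1 + C2*erfi(sqrt(15)*y/6)


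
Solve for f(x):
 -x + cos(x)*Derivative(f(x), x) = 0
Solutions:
 f(x) = C1 + Integral(x/cos(x), x)


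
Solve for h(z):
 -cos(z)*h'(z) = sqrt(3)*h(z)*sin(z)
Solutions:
 h(z) = C1*cos(z)^(sqrt(3))


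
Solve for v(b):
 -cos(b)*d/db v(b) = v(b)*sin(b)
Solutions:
 v(b) = C1*cos(b)


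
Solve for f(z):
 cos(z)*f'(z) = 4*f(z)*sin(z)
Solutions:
 f(z) = C1/cos(z)^4


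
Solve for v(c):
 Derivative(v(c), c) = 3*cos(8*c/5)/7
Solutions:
 v(c) = C1 + 15*sin(8*c/5)/56


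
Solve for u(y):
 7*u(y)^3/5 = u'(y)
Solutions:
 u(y) = -sqrt(10)*sqrt(-1/(C1 + 7*y))/2
 u(y) = sqrt(10)*sqrt(-1/(C1 + 7*y))/2


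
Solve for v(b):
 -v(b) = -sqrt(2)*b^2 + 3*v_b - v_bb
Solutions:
 v(b) = C1*exp(b*(3 - sqrt(13))/2) + C2*exp(b*(3 + sqrt(13))/2) + sqrt(2)*b^2 - 6*sqrt(2)*b + 20*sqrt(2)


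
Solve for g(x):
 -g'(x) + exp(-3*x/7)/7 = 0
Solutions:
 g(x) = C1 - exp(-3*x/7)/3


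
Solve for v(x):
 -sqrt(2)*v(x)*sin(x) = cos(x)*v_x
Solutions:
 v(x) = C1*cos(x)^(sqrt(2))


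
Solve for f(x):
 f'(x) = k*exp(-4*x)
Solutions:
 f(x) = C1 - k*exp(-4*x)/4


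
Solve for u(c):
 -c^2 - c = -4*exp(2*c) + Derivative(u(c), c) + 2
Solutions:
 u(c) = C1 - c^3/3 - c^2/2 - 2*c + 2*exp(2*c)


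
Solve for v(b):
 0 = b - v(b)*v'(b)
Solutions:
 v(b) = -sqrt(C1 + b^2)
 v(b) = sqrt(C1 + b^2)


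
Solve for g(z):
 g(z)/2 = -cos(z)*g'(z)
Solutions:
 g(z) = C1*(sin(z) - 1)^(1/4)/(sin(z) + 1)^(1/4)


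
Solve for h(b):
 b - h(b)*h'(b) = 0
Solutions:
 h(b) = -sqrt(C1 + b^2)
 h(b) = sqrt(C1 + b^2)


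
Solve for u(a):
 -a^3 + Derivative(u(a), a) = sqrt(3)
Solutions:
 u(a) = C1 + a^4/4 + sqrt(3)*a


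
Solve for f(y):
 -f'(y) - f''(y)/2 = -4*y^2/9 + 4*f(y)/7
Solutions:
 f(y) = 7*y^2/9 - 49*y/18 + (C1*sin(sqrt(7)*y/7) + C2*cos(sqrt(7)*y/7))*exp(-y) + 245/72


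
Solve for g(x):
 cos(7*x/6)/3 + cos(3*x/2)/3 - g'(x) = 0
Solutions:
 g(x) = C1 + 2*sin(7*x/6)/7 + 2*sin(3*x/2)/9


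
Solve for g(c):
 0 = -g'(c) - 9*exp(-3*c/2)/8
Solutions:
 g(c) = C1 + 3*exp(-3*c/2)/4


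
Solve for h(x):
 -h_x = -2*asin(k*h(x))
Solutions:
 Integral(1/asin(_y*k), (_y, h(x))) = C1 + 2*x


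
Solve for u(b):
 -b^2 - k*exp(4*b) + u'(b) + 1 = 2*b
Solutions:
 u(b) = C1 + b^3/3 + b^2 - b + k*exp(4*b)/4


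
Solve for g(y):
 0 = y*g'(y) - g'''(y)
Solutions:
 g(y) = C1 + Integral(C2*airyai(y) + C3*airybi(y), y)


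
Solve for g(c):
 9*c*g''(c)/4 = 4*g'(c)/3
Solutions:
 g(c) = C1 + C2*c^(43/27)


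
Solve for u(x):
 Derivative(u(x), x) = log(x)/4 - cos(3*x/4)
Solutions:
 u(x) = C1 + x*log(x)/4 - x/4 - 4*sin(3*x/4)/3


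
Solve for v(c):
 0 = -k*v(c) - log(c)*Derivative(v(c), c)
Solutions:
 v(c) = C1*exp(-k*li(c))


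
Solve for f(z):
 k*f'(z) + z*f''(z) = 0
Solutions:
 f(z) = C1 + z^(1 - re(k))*(C2*sin(log(z)*Abs(im(k))) + C3*cos(log(z)*im(k)))


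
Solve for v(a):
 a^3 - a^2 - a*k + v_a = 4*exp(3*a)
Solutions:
 v(a) = C1 - a^4/4 + a^3/3 + a^2*k/2 + 4*exp(3*a)/3


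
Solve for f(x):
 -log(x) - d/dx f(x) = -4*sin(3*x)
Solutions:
 f(x) = C1 - x*log(x) + x - 4*cos(3*x)/3


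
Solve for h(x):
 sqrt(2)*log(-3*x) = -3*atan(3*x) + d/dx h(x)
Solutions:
 h(x) = C1 + sqrt(2)*x*(log(-x) - 1) + 3*x*atan(3*x) + sqrt(2)*x*log(3) - log(9*x^2 + 1)/2


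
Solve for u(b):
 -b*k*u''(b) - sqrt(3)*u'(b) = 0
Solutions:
 u(b) = C1 + b^(((re(k) - sqrt(3))*re(k) + im(k)^2)/(re(k)^2 + im(k)^2))*(C2*sin(sqrt(3)*log(b)*Abs(im(k))/(re(k)^2 + im(k)^2)) + C3*cos(sqrt(3)*log(b)*im(k)/(re(k)^2 + im(k)^2)))


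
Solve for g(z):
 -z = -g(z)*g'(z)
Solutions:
 g(z) = -sqrt(C1 + z^2)
 g(z) = sqrt(C1 + z^2)


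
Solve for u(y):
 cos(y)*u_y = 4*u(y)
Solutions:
 u(y) = C1*(sin(y)^2 + 2*sin(y) + 1)/(sin(y)^2 - 2*sin(y) + 1)


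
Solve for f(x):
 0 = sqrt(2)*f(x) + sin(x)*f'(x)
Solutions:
 f(x) = C1*(cos(x) + 1)^(sqrt(2)/2)/(cos(x) - 1)^(sqrt(2)/2)


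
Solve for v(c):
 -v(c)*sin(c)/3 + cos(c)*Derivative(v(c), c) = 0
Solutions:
 v(c) = C1/cos(c)^(1/3)


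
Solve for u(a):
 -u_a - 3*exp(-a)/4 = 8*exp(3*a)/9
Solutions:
 u(a) = C1 - 8*exp(3*a)/27 + 3*exp(-a)/4


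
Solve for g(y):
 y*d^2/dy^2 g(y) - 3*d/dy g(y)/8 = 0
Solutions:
 g(y) = C1 + C2*y^(11/8)


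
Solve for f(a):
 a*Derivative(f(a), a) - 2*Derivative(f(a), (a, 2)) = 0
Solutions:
 f(a) = C1 + C2*erfi(a/2)


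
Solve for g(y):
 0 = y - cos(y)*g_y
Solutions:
 g(y) = C1 + Integral(y/cos(y), y)


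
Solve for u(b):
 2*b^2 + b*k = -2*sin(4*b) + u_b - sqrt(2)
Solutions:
 u(b) = C1 + 2*b^3/3 + b^2*k/2 + sqrt(2)*b - cos(4*b)/2


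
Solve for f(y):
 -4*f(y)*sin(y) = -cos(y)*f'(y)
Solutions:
 f(y) = C1/cos(y)^4


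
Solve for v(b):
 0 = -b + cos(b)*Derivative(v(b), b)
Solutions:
 v(b) = C1 + Integral(b/cos(b), b)


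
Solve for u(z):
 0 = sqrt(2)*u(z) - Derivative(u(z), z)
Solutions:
 u(z) = C1*exp(sqrt(2)*z)


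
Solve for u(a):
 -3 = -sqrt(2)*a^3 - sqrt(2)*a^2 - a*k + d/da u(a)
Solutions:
 u(a) = C1 + sqrt(2)*a^4/4 + sqrt(2)*a^3/3 + a^2*k/2 - 3*a


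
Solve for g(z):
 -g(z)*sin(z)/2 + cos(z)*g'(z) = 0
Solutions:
 g(z) = C1/sqrt(cos(z))


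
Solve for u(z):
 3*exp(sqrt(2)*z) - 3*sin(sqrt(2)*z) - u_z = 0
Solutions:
 u(z) = C1 + 3*sqrt(2)*exp(sqrt(2)*z)/2 + 3*sqrt(2)*cos(sqrt(2)*z)/2


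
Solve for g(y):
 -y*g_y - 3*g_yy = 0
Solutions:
 g(y) = C1 + C2*erf(sqrt(6)*y/6)


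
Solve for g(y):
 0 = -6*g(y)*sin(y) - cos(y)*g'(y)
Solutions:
 g(y) = C1*cos(y)^6


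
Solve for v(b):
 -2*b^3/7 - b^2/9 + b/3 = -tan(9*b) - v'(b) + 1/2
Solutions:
 v(b) = C1 + b^4/14 + b^3/27 - b^2/6 + b/2 + log(cos(9*b))/9


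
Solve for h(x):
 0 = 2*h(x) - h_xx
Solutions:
 h(x) = C1*exp(-sqrt(2)*x) + C2*exp(sqrt(2)*x)


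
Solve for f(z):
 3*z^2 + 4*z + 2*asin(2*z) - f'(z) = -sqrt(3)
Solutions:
 f(z) = C1 + z^3 + 2*z^2 + 2*z*asin(2*z) + sqrt(3)*z + sqrt(1 - 4*z^2)


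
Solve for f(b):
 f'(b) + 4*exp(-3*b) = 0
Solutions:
 f(b) = C1 + 4*exp(-3*b)/3


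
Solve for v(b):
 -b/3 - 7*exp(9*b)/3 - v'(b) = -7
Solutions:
 v(b) = C1 - b^2/6 + 7*b - 7*exp(9*b)/27


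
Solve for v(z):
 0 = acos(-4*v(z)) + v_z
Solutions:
 Integral(1/acos(-4*_y), (_y, v(z))) = C1 - z


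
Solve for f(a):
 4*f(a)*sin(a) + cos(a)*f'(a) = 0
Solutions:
 f(a) = C1*cos(a)^4


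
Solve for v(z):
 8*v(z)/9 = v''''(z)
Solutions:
 v(z) = C1*exp(-2^(3/4)*sqrt(3)*z/3) + C2*exp(2^(3/4)*sqrt(3)*z/3) + C3*sin(2^(3/4)*sqrt(3)*z/3) + C4*cos(2^(3/4)*sqrt(3)*z/3)


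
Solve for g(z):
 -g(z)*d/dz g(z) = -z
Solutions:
 g(z) = -sqrt(C1 + z^2)
 g(z) = sqrt(C1 + z^2)


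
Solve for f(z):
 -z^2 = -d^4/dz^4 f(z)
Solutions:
 f(z) = C1 + C2*z + C3*z^2 + C4*z^3 + z^6/360


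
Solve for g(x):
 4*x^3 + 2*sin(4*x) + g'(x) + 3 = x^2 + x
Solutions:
 g(x) = C1 - x^4 + x^3/3 + x^2/2 - 3*x + cos(4*x)/2


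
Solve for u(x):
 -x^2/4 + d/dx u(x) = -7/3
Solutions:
 u(x) = C1 + x^3/12 - 7*x/3


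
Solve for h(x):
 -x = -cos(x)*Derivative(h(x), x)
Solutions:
 h(x) = C1 + Integral(x/cos(x), x)


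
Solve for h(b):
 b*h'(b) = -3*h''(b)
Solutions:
 h(b) = C1 + C2*erf(sqrt(6)*b/6)


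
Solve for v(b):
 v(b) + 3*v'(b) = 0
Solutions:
 v(b) = C1*exp(-b/3)


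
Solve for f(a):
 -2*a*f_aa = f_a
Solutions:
 f(a) = C1 + C2*sqrt(a)


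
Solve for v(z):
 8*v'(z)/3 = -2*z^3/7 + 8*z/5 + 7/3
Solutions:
 v(z) = C1 - 3*z^4/112 + 3*z^2/10 + 7*z/8


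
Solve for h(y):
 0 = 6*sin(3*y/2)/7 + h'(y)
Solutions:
 h(y) = C1 + 4*cos(3*y/2)/7


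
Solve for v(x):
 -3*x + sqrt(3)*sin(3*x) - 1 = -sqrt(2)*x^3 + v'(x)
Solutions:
 v(x) = C1 + sqrt(2)*x^4/4 - 3*x^2/2 - x - sqrt(3)*cos(3*x)/3


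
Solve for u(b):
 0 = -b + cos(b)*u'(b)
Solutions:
 u(b) = C1 + Integral(b/cos(b), b)


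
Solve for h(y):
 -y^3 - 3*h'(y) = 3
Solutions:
 h(y) = C1 - y^4/12 - y


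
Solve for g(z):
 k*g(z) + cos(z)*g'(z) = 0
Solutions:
 g(z) = C1*exp(k*(log(sin(z) - 1) - log(sin(z) + 1))/2)


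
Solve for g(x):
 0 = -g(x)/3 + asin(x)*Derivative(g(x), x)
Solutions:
 g(x) = C1*exp(Integral(1/asin(x), x)/3)


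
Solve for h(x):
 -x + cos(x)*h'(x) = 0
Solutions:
 h(x) = C1 + Integral(x/cos(x), x)


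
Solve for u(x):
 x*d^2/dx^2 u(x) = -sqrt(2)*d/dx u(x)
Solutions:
 u(x) = C1 + C2*x^(1 - sqrt(2))


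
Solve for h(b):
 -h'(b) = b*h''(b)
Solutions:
 h(b) = C1 + C2*log(b)


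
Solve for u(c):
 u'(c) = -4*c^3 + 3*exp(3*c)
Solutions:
 u(c) = C1 - c^4 + exp(3*c)


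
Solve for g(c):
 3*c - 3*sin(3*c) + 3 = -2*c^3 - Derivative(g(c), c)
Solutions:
 g(c) = C1 - c^4/2 - 3*c^2/2 - 3*c - cos(3*c)


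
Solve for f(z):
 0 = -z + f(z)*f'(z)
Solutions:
 f(z) = -sqrt(C1 + z^2)
 f(z) = sqrt(C1 + z^2)


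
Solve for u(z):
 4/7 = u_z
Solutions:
 u(z) = C1 + 4*z/7


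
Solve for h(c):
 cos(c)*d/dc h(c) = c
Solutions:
 h(c) = C1 + Integral(c/cos(c), c)


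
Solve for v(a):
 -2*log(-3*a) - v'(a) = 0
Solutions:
 v(a) = C1 - 2*a*log(-a) + 2*a*(1 - log(3))


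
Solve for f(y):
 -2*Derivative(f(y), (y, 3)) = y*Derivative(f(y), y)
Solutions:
 f(y) = C1 + Integral(C2*airyai(-2^(2/3)*y/2) + C3*airybi(-2^(2/3)*y/2), y)


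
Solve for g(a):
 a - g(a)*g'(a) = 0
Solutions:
 g(a) = -sqrt(C1 + a^2)
 g(a) = sqrt(C1 + a^2)


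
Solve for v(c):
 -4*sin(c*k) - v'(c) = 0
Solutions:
 v(c) = C1 + 4*cos(c*k)/k


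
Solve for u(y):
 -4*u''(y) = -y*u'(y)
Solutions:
 u(y) = C1 + C2*erfi(sqrt(2)*y/4)


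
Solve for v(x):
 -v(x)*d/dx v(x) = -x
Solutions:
 v(x) = -sqrt(C1 + x^2)
 v(x) = sqrt(C1 + x^2)


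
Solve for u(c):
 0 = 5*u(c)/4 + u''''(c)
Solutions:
 u(c) = (C1*sin(5^(1/4)*c/2) + C2*cos(5^(1/4)*c/2))*exp(-5^(1/4)*c/2) + (C3*sin(5^(1/4)*c/2) + C4*cos(5^(1/4)*c/2))*exp(5^(1/4)*c/2)


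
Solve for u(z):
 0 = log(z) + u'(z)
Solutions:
 u(z) = C1 - z*log(z) + z


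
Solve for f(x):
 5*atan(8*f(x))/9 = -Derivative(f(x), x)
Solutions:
 Integral(1/atan(8*_y), (_y, f(x))) = C1 - 5*x/9


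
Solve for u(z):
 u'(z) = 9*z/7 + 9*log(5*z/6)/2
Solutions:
 u(z) = C1 + 9*z^2/14 + 9*z*log(z)/2 - 9*z*log(6)/2 - 9*z/2 + 9*z*log(5)/2


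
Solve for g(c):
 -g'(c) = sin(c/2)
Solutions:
 g(c) = C1 + 2*cos(c/2)


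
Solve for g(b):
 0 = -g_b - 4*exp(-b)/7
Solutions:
 g(b) = C1 + 4*exp(-b)/7


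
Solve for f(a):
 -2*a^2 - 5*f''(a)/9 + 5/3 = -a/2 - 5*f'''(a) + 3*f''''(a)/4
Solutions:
 f(a) = C1 + C2*a + C3*exp(2*a*(15 - sqrt(210))/9) + C4*exp(2*a*(sqrt(210) + 15)/9) - 3*a^4/10 - 213*a^3/20 - 28119*a^2/100


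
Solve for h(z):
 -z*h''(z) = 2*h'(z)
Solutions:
 h(z) = C1 + C2/z


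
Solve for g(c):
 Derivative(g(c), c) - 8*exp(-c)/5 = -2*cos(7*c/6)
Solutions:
 g(c) = C1 - 12*sin(7*c/6)/7 - 8*exp(-c)/5


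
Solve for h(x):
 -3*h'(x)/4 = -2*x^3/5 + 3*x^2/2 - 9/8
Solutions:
 h(x) = C1 + 2*x^4/15 - 2*x^3/3 + 3*x/2


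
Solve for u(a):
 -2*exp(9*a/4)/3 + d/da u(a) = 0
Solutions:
 u(a) = C1 + 8*exp(9*a/4)/27


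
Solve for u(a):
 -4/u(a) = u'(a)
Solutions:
 u(a) = -sqrt(C1 - 8*a)
 u(a) = sqrt(C1 - 8*a)


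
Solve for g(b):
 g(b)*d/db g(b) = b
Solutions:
 g(b) = -sqrt(C1 + b^2)
 g(b) = sqrt(C1 + b^2)


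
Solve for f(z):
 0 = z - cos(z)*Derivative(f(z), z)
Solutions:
 f(z) = C1 + Integral(z/cos(z), z)


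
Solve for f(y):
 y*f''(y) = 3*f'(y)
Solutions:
 f(y) = C1 + C2*y^4


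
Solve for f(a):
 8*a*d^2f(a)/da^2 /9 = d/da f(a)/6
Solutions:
 f(a) = C1 + C2*a^(19/16)


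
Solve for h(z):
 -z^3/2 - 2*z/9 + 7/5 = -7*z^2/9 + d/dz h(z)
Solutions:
 h(z) = C1 - z^4/8 + 7*z^3/27 - z^2/9 + 7*z/5


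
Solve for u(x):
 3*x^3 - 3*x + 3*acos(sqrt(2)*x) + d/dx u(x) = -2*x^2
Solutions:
 u(x) = C1 - 3*x^4/4 - 2*x^3/3 + 3*x^2/2 - 3*x*acos(sqrt(2)*x) + 3*sqrt(2)*sqrt(1 - 2*x^2)/2


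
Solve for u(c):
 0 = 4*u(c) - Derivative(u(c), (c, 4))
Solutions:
 u(c) = C1*exp(-sqrt(2)*c) + C2*exp(sqrt(2)*c) + C3*sin(sqrt(2)*c) + C4*cos(sqrt(2)*c)


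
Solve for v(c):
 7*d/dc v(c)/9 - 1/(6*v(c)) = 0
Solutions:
 v(c) = -sqrt(C1 + 21*c)/7
 v(c) = sqrt(C1 + 21*c)/7


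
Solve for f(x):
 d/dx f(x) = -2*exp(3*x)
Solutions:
 f(x) = C1 - 2*exp(3*x)/3


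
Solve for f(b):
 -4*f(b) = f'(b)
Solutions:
 f(b) = C1*exp(-4*b)


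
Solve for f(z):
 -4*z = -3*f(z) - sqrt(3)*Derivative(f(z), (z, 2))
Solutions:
 f(z) = C1*sin(3^(1/4)*z) + C2*cos(3^(1/4)*z) + 4*z/3


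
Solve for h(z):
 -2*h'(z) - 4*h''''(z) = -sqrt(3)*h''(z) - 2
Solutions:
 h(z) = C1 + C2*exp(z*(3^(5/6)/(sqrt(36 - sqrt(3)) + 6)^(1/3) + 3^(2/3)*(sqrt(36 - sqrt(3)) + 6)^(1/3))/12)*sin(z*(-3^(1/6)*(sqrt(36 - sqrt(3)) + 6)^(1/3) + 3^(1/3)/(sqrt(36 - sqrt(3)) + 6)^(1/3))/4) + C3*exp(z*(3^(5/6)/(sqrt(36 - sqrt(3)) + 6)^(1/3) + 3^(2/3)*(sqrt(36 - sqrt(3)) + 6)^(1/3))/12)*cos(z*(-3^(1/6)*(sqrt(36 - sqrt(3)) + 6)^(1/3) + 3^(1/3)/(sqrt(36 - sqrt(3)) + 6)^(1/3))/4) + C4*exp(-z*(3^(5/6)/(sqrt(36 - sqrt(3)) + 6)^(1/3) + 3^(2/3)*(sqrt(36 - sqrt(3)) + 6)^(1/3))/6) + z


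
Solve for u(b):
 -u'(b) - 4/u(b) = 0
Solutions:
 u(b) = -sqrt(C1 - 8*b)
 u(b) = sqrt(C1 - 8*b)


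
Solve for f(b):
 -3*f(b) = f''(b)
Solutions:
 f(b) = C1*sin(sqrt(3)*b) + C2*cos(sqrt(3)*b)


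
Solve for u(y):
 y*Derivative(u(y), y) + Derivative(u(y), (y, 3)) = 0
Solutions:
 u(y) = C1 + Integral(C2*airyai(-y) + C3*airybi(-y), y)


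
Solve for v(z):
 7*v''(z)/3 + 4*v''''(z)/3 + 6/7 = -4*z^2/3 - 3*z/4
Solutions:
 v(z) = C1 + C2*z + C3*sin(sqrt(7)*z/2) + C4*cos(sqrt(7)*z/2) - z^4/21 - 3*z^3/56 + z^2/7


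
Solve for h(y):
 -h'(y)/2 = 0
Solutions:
 h(y) = C1


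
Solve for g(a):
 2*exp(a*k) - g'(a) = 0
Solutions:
 g(a) = C1 + 2*exp(a*k)/k


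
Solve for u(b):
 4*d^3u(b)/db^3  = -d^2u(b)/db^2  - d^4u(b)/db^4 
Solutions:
 u(b) = C1 + C2*b + C3*exp(b*(-2 + sqrt(3))) + C4*exp(-b*(sqrt(3) + 2))


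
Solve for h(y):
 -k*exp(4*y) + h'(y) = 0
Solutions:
 h(y) = C1 + k*exp(4*y)/4


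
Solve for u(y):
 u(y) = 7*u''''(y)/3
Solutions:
 u(y) = C1*exp(-3^(1/4)*7^(3/4)*y/7) + C2*exp(3^(1/4)*7^(3/4)*y/7) + C3*sin(3^(1/4)*7^(3/4)*y/7) + C4*cos(3^(1/4)*7^(3/4)*y/7)
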